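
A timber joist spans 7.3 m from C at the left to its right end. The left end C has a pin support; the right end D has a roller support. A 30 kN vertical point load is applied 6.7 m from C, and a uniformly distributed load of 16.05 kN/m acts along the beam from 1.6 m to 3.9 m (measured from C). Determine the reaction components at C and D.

Resultant of the distributed load: 16.05 × 2.3 = 36.915 kN at 2.75 m from C.
Taking moments about C: D_y·7.3 − 30·6.7 − (16.05·2.3)·2.75 = 0 → D_y = 302.51625/7.3 = 41.4406 ≈ 41.44 kN.
ΣF_y = 0: C_y + 41.4406 − 30 − 16.05·2.3 = 0 → C_y = 25.47 kN.
ΣF_x = 0: no horizontal applied forces, so C_x = 0.

C_x = 0, C_y = 25.47 kN, D_y = 41.44 kN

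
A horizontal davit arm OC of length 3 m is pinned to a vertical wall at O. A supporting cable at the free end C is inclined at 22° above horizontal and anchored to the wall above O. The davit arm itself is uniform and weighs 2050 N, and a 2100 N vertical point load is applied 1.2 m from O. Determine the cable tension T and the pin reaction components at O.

ΣM about O: T·sin22°·3 − 2050·1.5 − 2100·1.2 = 0 → T = 5595/(3·0.374607) = 4978.55 ≈ 4979 N.
ΣF_x = 0: O_x − T·cos22° = 0 → O_x = 4978.55 × 0.927184 = 4616 N.
ΣF_y = 0: O_y + T·sin22° − 2050 − 2100 = 0 → O_y = 4150 − 4978.55 × 0.374607 = 2285 N.

T = 4979 N, O_x = 4616 N, O_y = 2285 N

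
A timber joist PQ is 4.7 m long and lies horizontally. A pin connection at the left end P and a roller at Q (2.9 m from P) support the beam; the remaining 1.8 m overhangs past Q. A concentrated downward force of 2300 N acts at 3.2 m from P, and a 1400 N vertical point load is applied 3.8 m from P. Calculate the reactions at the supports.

P_x = 0, P_y = -672.4 N, Q_y = 4372 N

ΣM about P: Q_y·2.9 − 2300·3.2 − 1400·3.8 = 0 → Q_y = 12680/2.9 = 4372.41 ≈ 4372 N.
ΣF_y = 0: P_y + 4372.41 − 2300 − 1400 = 0 → P_y = -672.4 N.
ΣF_x = 0: no horizontal applied forces, so P_x = 0.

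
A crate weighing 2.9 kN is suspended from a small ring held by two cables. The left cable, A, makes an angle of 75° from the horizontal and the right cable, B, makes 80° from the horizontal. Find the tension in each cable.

ΣF_x = 0: −T_A·cos75° + T_B·cos80° = 0 → T_B = 1.49048·T_A.
ΣF_y = 0: T_A·sin75° + T_B·sin80° = 2.9.
Substitute: T_A·(0.965926 + 1.49048·0.984808) = 2.9 → T_A = 1.19157 ≈ 1.192 kN.
Then T_B = 1.49048 × 1.19157 = 1.776 kN.

T_A = 1.192 kN, T_B = 1.776 kN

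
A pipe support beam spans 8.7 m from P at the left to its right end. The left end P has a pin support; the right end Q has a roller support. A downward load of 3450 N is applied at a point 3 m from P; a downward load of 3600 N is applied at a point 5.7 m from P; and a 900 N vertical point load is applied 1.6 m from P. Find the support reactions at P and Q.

Taking moments about P: Q_y·8.7 − 3450·3 − 3600·5.7 − 900·1.6 = 0 → Q_y = 32310/8.7 = 3713.79 ≈ 3714 N.
ΣF_y = 0: P_y + 3713.79 − 3450 − 3600 − 900 = 0 → P_y = 4236 N.
ΣF_x = 0: no horizontal applied forces, so P_x = 0.

P_x = 0, P_y = 4236 N, Q_y = 3714 N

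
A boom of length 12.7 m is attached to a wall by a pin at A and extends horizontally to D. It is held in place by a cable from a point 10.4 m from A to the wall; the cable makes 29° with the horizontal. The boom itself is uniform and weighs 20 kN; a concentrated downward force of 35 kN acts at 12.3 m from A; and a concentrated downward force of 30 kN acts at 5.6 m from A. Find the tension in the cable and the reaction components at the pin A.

T = 143.9 kN, A_x = 125.8 kN, A_y = 15.24 kN

ΣM about A: T·sin29°·10.4 − 20·6.35 − 35·12.3 − 30·5.6 = 0 → T = 725.5/(10.4·0.48481) = 143.891 ≈ 143.9 kN.
ΣF_x = 0: A_x − T·cos29° = 0 → A_x = 143.891 × 0.87462 = 125.8 kN.
ΣF_y = 0: A_y + T·sin29° − 20 − 35 − 30 = 0 → A_y = 85 − 143.891 × 0.48481 = 15.24 kN.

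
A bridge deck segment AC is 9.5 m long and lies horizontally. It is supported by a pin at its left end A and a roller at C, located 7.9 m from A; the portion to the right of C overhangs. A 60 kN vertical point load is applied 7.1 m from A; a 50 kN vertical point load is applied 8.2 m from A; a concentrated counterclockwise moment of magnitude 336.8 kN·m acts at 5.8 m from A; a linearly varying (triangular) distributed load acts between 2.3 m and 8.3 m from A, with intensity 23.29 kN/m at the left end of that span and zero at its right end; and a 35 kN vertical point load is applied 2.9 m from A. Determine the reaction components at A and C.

A_x = 0, A_y = 100.8 kN, C_y = 114.1 kN

Resultant of the triangular load: ½ × 23.29 × 6 = 69.87 kN, acting at 4.3 m from A (one-third of the span from the peak).
Moments about A: C_y·7.9 − 60·7.1 − 50·8.2 + 336.8 − (½·23.29·6)·4.3 − 35·2.9 = 0 → C_y = 901.141/7.9 = 114.068 ≈ 114.1 kN.
ΣF_y = 0: A_y + 114.068 − 60 − 50 − ½·23.29·6 − 35 = 0 → A_y = 100.8 kN.
ΣF_x = 0: no horizontal applied forces, so A_x = 0.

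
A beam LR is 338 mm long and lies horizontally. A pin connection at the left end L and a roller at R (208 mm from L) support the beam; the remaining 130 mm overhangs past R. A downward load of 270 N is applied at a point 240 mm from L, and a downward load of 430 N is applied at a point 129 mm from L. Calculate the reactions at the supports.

L_x = 0, L_y = 121.8 N, R_y = 578.2 N

ΣM about L: R_y·208 − 270·240 − 430·129 = 0 → R_y = 120270/208 = 578.221 ≈ 578.2 N.
ΣF_y = 0: L_y + 578.221 − 270 − 430 = 0 → L_y = 121.8 N.
ΣF_x = 0: no horizontal applied forces, so L_x = 0.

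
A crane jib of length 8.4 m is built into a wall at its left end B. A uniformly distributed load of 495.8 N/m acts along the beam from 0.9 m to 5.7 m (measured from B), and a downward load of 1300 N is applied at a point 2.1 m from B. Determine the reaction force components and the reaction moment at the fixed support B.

B_x = 0, B_y = 3680 N, M_B = 10580 N·m

Resultant of the distributed load: 495.8 × 4.8 = 2379.84 N at 3.3 m from B.
ΣF_x = 0: B_x = 0.
ΣF_y = 0: B_y − 495.8·4.8 − 1300 = 0 → B_y = 3680 N.
ΣM about B: M_B − (495.8·4.8)·3.3 − 1300·2.1 = 0 → M_B = 10580 N·m.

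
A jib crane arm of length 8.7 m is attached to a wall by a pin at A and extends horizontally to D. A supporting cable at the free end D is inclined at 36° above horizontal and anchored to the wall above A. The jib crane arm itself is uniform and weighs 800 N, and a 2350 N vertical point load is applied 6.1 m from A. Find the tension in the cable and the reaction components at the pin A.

ΣM about A: T·sin36°·8.7 − 800·4.35 − 2350·6.1 = 0 → T = 17815/(8.7·0.587785) = 3483.76 ≈ 3484 N.
ΣF_x = 0: A_x − T·cos36° = 0 → A_x = 3483.76 × 0.809017 = 2818 N.
ΣF_y = 0: A_y + T·sin36° − 800 − 2350 = 0 → A_y = 3150 − 3483.76 × 0.587785 = 1102 N.

T = 3484 N, A_x = 2818 N, A_y = 1102 N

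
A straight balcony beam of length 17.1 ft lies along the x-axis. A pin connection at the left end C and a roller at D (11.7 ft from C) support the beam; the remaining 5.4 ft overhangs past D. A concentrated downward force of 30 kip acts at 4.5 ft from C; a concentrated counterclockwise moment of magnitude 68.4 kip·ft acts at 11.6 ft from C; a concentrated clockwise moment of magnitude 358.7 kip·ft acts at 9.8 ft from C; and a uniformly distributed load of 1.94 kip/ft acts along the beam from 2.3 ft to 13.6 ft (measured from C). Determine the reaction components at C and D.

C_x = 0, C_y = 0.6759 kip, D_y = 51.25 kip

Resultant of the distributed load: 1.94 × 11.3 = 21.922 kip at 7.95 ft from C.
ΣM about C: D_y·11.7 − 30·4.5 + 68.4 − 358.7 − (1.94·11.3)·7.95 = 0 → D_y = 599.5799/11.7 = 51.2461 ≈ 51.25 kip.
ΣF_y = 0: C_y + 51.2461 − 30 − 1.94·11.3 = 0 → C_y = 0.6759 kip.
ΣF_x = 0: no horizontal applied forces, so C_x = 0.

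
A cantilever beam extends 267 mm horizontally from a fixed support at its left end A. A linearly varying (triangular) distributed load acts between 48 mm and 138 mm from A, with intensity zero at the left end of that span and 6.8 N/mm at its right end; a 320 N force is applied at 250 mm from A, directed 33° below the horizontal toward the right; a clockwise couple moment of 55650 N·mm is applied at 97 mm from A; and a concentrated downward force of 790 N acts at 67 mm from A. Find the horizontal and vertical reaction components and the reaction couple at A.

Resultant of the triangular load: ½ × 6.8 × 90 = 306 N, acting at 108 mm from A (one-third of the span from the peak).
ΣF_x = 0: A_x + 320·cos33° = 0 → A_x = -268.4 N.
ΣF_y = 0: A_y − ½·6.8·90 − 320·sin33° − 790 = 0 → A_y = 1270 N.
ΣM about A: M_A − (½·6.8·90)·108 − 320·sin33°·250 − 55650 − 790·67 = 0 → M_A = 185200 N·mm.

A_x = -268.4 N, A_y = 1270 N, M_A = 185200 N·mm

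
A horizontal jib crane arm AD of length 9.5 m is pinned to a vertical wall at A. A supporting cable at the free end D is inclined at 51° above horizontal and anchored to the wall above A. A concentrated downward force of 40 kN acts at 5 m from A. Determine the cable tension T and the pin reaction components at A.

ΣM about A: T·sin51°·9.5 − 40·5 = 0 → T = 200/(9.5·0.777146) = 27.0897 ≈ 27.09 kN.
ΣF_x = 0: A_x − T·cos51° = 0 → A_x = 27.0897 × 0.62932 = 17.05 kN.
ΣF_y = 0: A_y + T·sin51° − 40 = 0 → A_y = 40 − 27.0897 × 0.777146 = 18.95 kN.

T = 27.09 kN, A_x = 17.05 kN, A_y = 18.95 kN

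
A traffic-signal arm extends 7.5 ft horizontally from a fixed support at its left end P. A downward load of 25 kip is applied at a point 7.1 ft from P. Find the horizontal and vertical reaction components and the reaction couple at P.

P_x = 0, P_y = 25.00 kip, M_P = 177.5 kip·ft

ΣF_x = 0: P_x = 0.
ΣF_y = 0: P_y − 25 = 0 → P_y = 25.00 kip.
ΣM about P: M_P − 25·7.1 = 0 → M_P = 177.5 kip·ft.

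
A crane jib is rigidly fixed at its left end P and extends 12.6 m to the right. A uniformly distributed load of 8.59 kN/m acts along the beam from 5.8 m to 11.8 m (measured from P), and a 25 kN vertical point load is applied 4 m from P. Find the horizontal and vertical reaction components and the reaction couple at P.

Resultant of the distributed load: 8.59 × 6 = 51.54 kN at 8.8 m from P.
ΣF_x = 0: P_x = 0.
ΣF_y = 0: P_y − 8.59·6 − 25 = 0 → P_y = 76.54 kN.
ΣM about P: M_P − (8.59·6)·8.8 − 25·4 = 0 → M_P = 553.6 kN·m.

P_x = 0, P_y = 76.54 kN, M_P = 553.6 kN·m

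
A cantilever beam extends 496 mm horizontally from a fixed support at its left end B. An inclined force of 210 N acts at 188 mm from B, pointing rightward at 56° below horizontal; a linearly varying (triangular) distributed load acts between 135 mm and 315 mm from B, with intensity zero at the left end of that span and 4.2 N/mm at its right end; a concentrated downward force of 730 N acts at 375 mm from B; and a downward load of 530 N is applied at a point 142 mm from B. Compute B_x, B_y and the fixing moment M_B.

Resultant of the triangular load: ½ × 4.2 × 180 = 378 N, acting at 255 mm from B (one-third of the span from the peak).
ΣF_x = 0: B_x + 210·cos56° = 0 → B_x = -117.4 N.
ΣF_y = 0: B_y − 210·sin56° − ½·4.2·180 − 730 − 530 = 0 → B_y = 1812 N.
ΣM about B: M_B − 210·sin56°·188 − (½·4.2·180)·255 − 730·375 − 530·142 = 0 → M_B = 478100 N·mm.

B_x = -117.4 N, B_y = 1812 N, M_B = 478100 N·mm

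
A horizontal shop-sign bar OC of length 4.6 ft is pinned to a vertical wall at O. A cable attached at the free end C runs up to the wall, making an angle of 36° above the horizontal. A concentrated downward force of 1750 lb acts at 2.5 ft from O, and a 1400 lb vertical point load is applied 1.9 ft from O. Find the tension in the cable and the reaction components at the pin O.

T = 2602 lb, O_x = 2105 lb, O_y = 1621 lb

ΣM about O: T·sin36°·4.6 − 1750·2.5 − 1400·1.9 = 0 → T = 7035/(4.6·0.587785) = 2601.88 ≈ 2602 lb.
ΣF_x = 0: O_x − T·cos36° = 0 → O_x = 2601.88 × 0.809017 = 2105 lb.
ΣF_y = 0: O_y + T·sin36° − 1750 − 1400 = 0 → O_y = 3150 − 2601.88 × 0.587785 = 1621 lb.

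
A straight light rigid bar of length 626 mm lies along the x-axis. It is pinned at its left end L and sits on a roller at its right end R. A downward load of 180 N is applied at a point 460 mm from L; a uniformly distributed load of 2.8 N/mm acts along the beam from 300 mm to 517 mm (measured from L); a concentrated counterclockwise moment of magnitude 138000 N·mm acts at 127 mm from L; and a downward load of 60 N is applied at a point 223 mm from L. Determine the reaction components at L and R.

Resultant of the distributed load: 2.8 × 217 = 607.6 N at 408.5 mm from L.
Moments about L: R_y·626 − 180·460 − (2.8·217)·408.5 + 138000 − 60·223 = 0 → R_y = 206384.6/626 = 329.688 ≈ 329.7 N.
ΣF_y = 0: L_y + 329.688 − 180 − 2.8·217 − 60 = 0 → L_y = 517.9 N.
ΣF_x = 0: no horizontal applied forces, so L_x = 0.

L_x = 0, L_y = 517.9 N, R_y = 329.7 N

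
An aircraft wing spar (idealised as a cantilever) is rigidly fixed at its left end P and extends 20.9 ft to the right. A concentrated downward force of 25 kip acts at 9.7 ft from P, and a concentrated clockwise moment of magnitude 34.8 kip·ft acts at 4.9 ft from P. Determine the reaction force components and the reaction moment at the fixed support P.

P_x = 0, P_y = 25.00 kip, M_P = 277.3 kip·ft

ΣF_x = 0: P_x = 0.
ΣF_y = 0: P_y − 25 = 0 → P_y = 25.00 kip.
ΣM about P: M_P − 25·9.7 − 34.8 = 0 → M_P = 277.3 kip·ft.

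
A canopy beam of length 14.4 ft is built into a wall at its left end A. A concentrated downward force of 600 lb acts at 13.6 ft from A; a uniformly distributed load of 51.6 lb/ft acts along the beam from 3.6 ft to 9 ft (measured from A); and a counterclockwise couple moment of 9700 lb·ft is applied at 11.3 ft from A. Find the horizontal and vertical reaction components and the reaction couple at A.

A_x = 0, A_y = 878.6 lb, M_A = 215.4 lb·ft

Resultant of the distributed load: 51.6 × 5.4 = 278.64 lb at 6.3 ft from A.
ΣF_x = 0: A_x = 0.
ΣF_y = 0: A_y − 600 − 51.6·5.4 = 0 → A_y = 878.6 lb.
ΣM about A: M_A − 600·13.6 − (51.6·5.4)·6.3 + 9700 = 0 → M_A = 215.4 lb·ft.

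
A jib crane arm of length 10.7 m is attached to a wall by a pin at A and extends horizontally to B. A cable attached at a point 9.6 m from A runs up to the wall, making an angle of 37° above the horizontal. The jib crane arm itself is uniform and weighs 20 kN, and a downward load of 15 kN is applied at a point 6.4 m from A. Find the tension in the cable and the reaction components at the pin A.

T = 35.14 kN, A_x = 28.06 kN, A_y = 13.85 kN

ΣM about A: T·sin37°·9.6 − 20·5.35 − 15·6.4 = 0 → T = 203/(9.6·0.601815) = 35.1368 ≈ 35.14 kN.
ΣF_x = 0: A_x − T·cos37° = 0 → A_x = 35.1368 × 0.798636 = 28.06 kN.
ΣF_y = 0: A_y + T·sin37° − 20 − 15 = 0 → A_y = 35 − 35.1368 × 0.601815 = 13.85 kN.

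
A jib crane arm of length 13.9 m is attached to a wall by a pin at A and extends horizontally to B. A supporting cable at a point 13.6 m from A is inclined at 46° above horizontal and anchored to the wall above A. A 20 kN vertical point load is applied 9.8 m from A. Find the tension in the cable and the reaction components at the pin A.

T = 20.03 kN, A_x = 13.92 kN, A_y = 5.588 kN

ΣM about A: T·sin46°·13.6 − 20·9.8 = 0 → T = 196/(13.6·0.71934) = 20.0347 ≈ 20.03 kN.
ΣF_x = 0: A_x − T·cos46° = 0 → A_x = 20.0347 × 0.694658 = 13.92 kN.
ΣF_y = 0: A_y + T·sin46° − 20 = 0 → A_y = 20 − 20.0347 × 0.71934 = 5.588 kN.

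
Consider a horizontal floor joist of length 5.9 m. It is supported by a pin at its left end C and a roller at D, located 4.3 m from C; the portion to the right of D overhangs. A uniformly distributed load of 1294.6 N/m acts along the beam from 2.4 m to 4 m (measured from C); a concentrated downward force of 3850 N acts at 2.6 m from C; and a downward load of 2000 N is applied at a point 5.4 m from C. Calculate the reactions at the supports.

C_x = 0, C_y = 1540 N, D_y = 6381 N

Resultant of the distributed load: 1294.6 × 1.6 = 2071.36 N at 3.2 m from C.
Taking moments about C: D_y·4.3 − (1294.6·1.6)·3.2 − 3850·2.6 − 2000·5.4 = 0 → D_y = 27438.352/4.3 = 6381.01 ≈ 6381 N.
ΣF_y = 0: C_y + 6381.01 − 1294.6·1.6 − 3850 − 2000 = 0 → C_y = 1540 N.
ΣF_x = 0: no horizontal applied forces, so C_x = 0.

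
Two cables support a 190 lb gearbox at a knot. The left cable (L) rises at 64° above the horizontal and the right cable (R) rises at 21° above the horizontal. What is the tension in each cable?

T_L = 178.1 lb, T_R = 83.61 lb

ΣF_x = 0: −T_L·cos64° + T_R·cos21° = 0 → T_R = 0.469559·T_L.
ΣF_y = 0: T_L·sin64° + T_R·sin21° = 190.
Substitute: T_L·(0.898794 + 0.469559·0.358368) = 190 → T_L = 178.058 ≈ 178.1 lb.
Then T_R = 0.469559 × 178.058 = 83.61 lb.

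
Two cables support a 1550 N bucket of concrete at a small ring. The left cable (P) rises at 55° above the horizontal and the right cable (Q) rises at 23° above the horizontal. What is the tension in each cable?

ΣF_x = 0: −T_P·cos55° + T_Q·cos23° = 0 → T_Q = 0.623111·T_P.
ΣF_y = 0: T_P·sin55° + T_Q·sin23° = 1550.
Substitute: T_P·(0.819152 + 0.623111·0.390731) = 1550 → T_P = 1458.66 ≈ 1459 N.
Then T_Q = 0.623111 × 1458.66 = 908.9 N.

T_P = 1459 N, T_Q = 908.9 N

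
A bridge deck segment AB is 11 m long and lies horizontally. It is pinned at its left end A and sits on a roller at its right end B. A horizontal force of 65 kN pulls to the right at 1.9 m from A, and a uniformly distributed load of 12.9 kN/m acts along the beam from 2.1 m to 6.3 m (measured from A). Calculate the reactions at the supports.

Resultant of the distributed load: 12.9 × 4.2 = 54.18 kN at 4.2 m from A.
Taking moments about A: B_y·11 − (12.9·4.2)·4.2 = 0 → B_y = 227.556/11 = 20.6869 ≈ 20.69 kN.
ΣF_y = 0: A_y + 20.6869 − 12.9·4.2 = 0 → A_y = 33.49 kN.
ΣF_x = 0: A_x + 65 = 0 → A_x = -65.00 kN.

A_x = -65.00 kN, A_y = 33.49 kN, B_y = 20.69 kN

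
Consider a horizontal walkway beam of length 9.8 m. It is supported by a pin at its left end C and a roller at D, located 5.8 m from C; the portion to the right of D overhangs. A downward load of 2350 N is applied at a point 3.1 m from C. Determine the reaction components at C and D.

ΣM about C: D_y·5.8 − 2350·3.1 = 0 → D_y = 7285/5.8 = 1256.03 ≈ 1256 N.
ΣF_y = 0: C_y + 1256.03 − 2350 = 0 → C_y = 1094 N.
ΣF_x = 0: no horizontal applied forces, so C_x = 0.

C_x = 0, C_y = 1094 N, D_y = 1256 N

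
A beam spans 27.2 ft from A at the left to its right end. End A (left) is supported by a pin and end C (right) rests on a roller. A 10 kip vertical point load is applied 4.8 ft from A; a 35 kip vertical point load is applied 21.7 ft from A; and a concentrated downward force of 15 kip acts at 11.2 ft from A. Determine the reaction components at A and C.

Moments about A: C_y·27.2 − 10·4.8 − 35·21.7 − 15·11.2 = 0 → C_y = 975.5/27.2 = 35.864 ≈ 35.86 kip.
ΣF_y = 0: A_y + 35.864 − 10 − 35 − 15 = 0 → A_y = 24.14 kip.
ΣF_x = 0: no horizontal applied forces, so A_x = 0.

A_x = 0, A_y = 24.14 kip, C_y = 35.86 kip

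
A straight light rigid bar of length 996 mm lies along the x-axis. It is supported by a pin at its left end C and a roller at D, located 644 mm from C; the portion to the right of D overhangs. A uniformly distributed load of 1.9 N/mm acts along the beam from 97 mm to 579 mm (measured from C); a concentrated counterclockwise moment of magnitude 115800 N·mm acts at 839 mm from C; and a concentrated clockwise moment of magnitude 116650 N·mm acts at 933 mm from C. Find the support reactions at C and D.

Resultant of the distributed load: 1.9 × 482 = 915.8 N at 338 mm from C.
Taking moments about C: D_y·644 − (1.9·482)·338 + 115800 − 116650 = 0 → D_y = 310390.4/644 = 481.973 ≈ 482.0 N.
ΣF_y = 0: C_y + 481.973 − 1.9·482 = 0 → C_y = 433.8 N.
ΣF_x = 0: no horizontal applied forces, so C_x = 0.

C_x = 0, C_y = 433.8 N, D_y = 482.0 N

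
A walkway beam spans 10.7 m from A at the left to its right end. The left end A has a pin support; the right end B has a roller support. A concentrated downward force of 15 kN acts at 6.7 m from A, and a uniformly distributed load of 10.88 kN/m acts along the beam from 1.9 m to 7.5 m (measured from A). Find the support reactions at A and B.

A_x = 0, A_y = 39.77 kN, B_y = 36.16 kN

Resultant of the distributed load: 10.88 × 5.6 = 60.928 kN at 4.7 m from A.
Moments about A: B_y·10.7 − 15·6.7 − (10.88·5.6)·4.7 = 0 → B_y = 386.8616/10.7 = 36.1553 ≈ 36.16 kN.
ΣF_y = 0: A_y + 36.1553 − 15 − 10.88·5.6 = 0 → A_y = 39.77 kN.
ΣF_x = 0: no horizontal applied forces, so A_x = 0.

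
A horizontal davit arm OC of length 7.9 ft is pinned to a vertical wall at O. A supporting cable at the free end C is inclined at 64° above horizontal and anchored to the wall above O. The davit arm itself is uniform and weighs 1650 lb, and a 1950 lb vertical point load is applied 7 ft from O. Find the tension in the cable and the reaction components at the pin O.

ΣM about O: T·sin64°·7.9 − 1650·3.95 − 1950·7 = 0 → T = 20167.5/(7.9·0.898794) = 2840.3 ≈ 2840 lb.
ΣF_x = 0: O_x − T·cos64° = 0 → O_x = 2840.3 × 0.438371 = 1245 lb.
ΣF_y = 0: O_y + T·sin64° − 1650 − 1950 = 0 → O_y = 3600 − 2840.3 × 0.898794 = 1047 lb.

T = 2840 lb, O_x = 1245 lb, O_y = 1047 lb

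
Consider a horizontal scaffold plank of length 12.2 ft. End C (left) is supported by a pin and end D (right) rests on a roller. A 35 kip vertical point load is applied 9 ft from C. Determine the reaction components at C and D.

C_x = 0, C_y = 9.180 kip, D_y = 25.82 kip

Taking moments about C: D_y·12.2 − 35·9 = 0 → D_y = 315/12.2 = 25.8197 ≈ 25.82 kip.
ΣF_y = 0: C_y + 25.8197 − 35 = 0 → C_y = 9.180 kip.
ΣF_x = 0: no horizontal applied forces, so C_x = 0.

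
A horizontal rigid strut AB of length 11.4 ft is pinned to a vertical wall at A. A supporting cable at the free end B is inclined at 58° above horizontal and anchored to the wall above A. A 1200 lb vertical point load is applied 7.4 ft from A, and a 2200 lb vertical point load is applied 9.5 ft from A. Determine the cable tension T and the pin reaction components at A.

T = 3080 lb, A_x = 1632 lb, A_y = 787.7 lb

ΣM about A: T·sin58°·11.4 − 1200·7.4 − 2200·9.5 = 0 → T = 29780/(11.4·0.848048) = 3080.35 ≈ 3080 lb.
ΣF_x = 0: A_x − T·cos58° = 0 → A_x = 3080.35 × 0.529919 = 1632 lb.
ΣF_y = 0: A_y + T·sin58° − 1200 − 2200 = 0 → A_y = 3400 − 3080.35 × 0.848048 = 787.7 lb.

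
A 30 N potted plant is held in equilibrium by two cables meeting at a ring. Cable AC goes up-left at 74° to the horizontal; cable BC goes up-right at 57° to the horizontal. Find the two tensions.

ΣF_x = 0: −T_AC·cos74° + T_BC·cos57° = 0 → T_BC = 0.506092·T_AC.
ΣF_y = 0: T_AC·sin74° + T_BC·sin57° = 30.
Substitute: T_AC·(0.961262 + 0.506092·0.838671) = 30 → T_AC = 21.6496 ≈ 21.65 N.
Then T_BC = 0.506092 × 21.6496 = 10.96 N.

T_AC = 21.65 N, T_BC = 10.96 N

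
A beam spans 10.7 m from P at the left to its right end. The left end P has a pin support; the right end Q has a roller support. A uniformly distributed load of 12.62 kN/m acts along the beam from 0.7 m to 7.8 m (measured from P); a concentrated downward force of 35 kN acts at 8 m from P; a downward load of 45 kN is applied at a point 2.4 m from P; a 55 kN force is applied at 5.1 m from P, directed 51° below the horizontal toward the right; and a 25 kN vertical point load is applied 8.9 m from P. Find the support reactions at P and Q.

P_x = -34.61 kN, P_y = 124.3 kN, Q_y = 113.0 kN

Resultant of the distributed load: 12.62 × 7.1 = 89.602 kN at 4.25 m from P.
ΣM about P: Q_y·10.7 − (12.62·7.1)·4.25 − 35·8 − 45·2.4 − 55·sin51°·5.1 − 25·8.9 = 0 → Q_y = 1209.3/10.7 = 113.019 ≈ 113.0 kN.
ΣF_y = 0: P_y + 113.019 − 12.62·7.1 − 35 − 45 − 55·sin51° − 25 = 0 → P_y = 124.3 kN.
ΣF_x = 0: P_x + 55·cos51° = 0 → P_x = -34.61 kN.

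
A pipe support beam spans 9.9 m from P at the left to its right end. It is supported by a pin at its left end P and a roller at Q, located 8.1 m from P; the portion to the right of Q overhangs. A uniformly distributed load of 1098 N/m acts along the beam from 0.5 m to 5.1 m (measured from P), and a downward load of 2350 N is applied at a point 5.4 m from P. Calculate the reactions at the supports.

Resultant of the distributed load: 1098 × 4.6 = 5050.8 N at 2.8 m from P.
Taking moments about P: Q_y·8.1 − (1098·4.6)·2.8 − 2350·5.4 = 0 → Q_y = 26832.24/8.1 = 3312.62 ≈ 3313 N.
ΣF_y = 0: P_y + 3312.62 − 1098·4.6 − 2350 = 0 → P_y = 4088 N.
ΣF_x = 0: no horizontal applied forces, so P_x = 0.

P_x = 0, P_y = 4088 N, Q_y = 3313 N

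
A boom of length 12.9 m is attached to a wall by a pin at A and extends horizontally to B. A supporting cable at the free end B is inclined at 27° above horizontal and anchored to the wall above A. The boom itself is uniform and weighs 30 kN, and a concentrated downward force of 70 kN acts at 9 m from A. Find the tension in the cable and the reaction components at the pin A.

ΣM about A: T·sin27°·12.9 − 30·6.45 − 70·9 = 0 → T = 823.5/(12.9·0.45399) = 140.614 ≈ 140.6 kN.
ΣF_x = 0: A_x − T·cos27° = 0 → A_x = 140.614 × 0.891007 = 125.3 kN.
ΣF_y = 0: A_y + T·sin27° − 30 − 70 = 0 → A_y = 100 − 140.614 × 0.45399 = 36.16 kN.

T = 140.6 kN, A_x = 125.3 kN, A_y = 36.16 kN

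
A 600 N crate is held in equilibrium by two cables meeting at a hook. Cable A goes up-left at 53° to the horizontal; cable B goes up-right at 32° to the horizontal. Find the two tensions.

ΣF_x = 0: −T_A·cos53° + T_B·cos32° = 0 → T_B = 0.709647·T_A.
ΣF_y = 0: T_A·sin53° + T_B·sin32° = 600.
Substitute: T_A·(0.798636 + 0.709647·0.529919) = 600 → T_A = 510.772 ≈ 510.8 N.
Then T_B = 0.709647 × 510.772 = 362.5 N.

T_A = 510.8 N, T_B = 362.5 N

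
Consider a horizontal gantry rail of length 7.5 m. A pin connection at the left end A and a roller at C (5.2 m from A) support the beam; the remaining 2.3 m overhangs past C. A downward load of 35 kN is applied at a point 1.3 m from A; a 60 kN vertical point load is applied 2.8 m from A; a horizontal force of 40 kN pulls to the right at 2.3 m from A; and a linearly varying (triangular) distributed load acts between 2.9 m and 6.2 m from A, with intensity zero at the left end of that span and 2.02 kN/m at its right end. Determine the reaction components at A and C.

A_x = -40.00 kN, A_y = 54.01 kN, C_y = 44.33 kN

Resultant of the triangular load: ½ × 2.02 × 3.3 = 3.333 kN, acting at 5.1 m from A (one-third of the span from the peak).
ΣM about A: C_y·5.2 − 35·1.3 − 60·2.8 − (½·2.02·3.3)·5.1 = 0 → C_y = 230.4983/5.2 = 44.3266 ≈ 44.33 kN.
ΣF_y = 0: A_y + 44.3266 − 35 − 60 − ½·2.02·3.3 = 0 → A_y = 54.01 kN.
ΣF_x = 0: A_x + 40 = 0 → A_x = -40.00 kN.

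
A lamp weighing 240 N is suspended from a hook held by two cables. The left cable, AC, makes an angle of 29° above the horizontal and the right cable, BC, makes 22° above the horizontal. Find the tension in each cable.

T_AC = 286.3 N, T_BC = 270.1 N

ΣF_x = 0: −T_AC·cos29° + T_BC·cos22° = 0 → T_BC = 0.943308·T_AC.
ΣF_y = 0: T_AC·sin29° + T_BC·sin22° = 240.
Substitute: T_AC·(0.48481 + 0.943308·0.374607) = 240 → T_AC = 286.335 ≈ 286.3 N.
Then T_BC = 0.943308 × 286.335 = 270.1 N.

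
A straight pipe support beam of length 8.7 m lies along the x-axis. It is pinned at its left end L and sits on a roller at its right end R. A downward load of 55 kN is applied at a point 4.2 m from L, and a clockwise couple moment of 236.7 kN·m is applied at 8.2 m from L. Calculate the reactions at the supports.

Moments about L: R_y·8.7 − 55·4.2 − 236.7 = 0 → R_y = 467.7/8.7 = 53.7586 ≈ 53.76 kN.
ΣF_y = 0: L_y + 53.7586 − 55 = 0 → L_y = 1.241 kN.
ΣF_x = 0: no horizontal applied forces, so L_x = 0.

L_x = 0, L_y = 1.241 kN, R_y = 53.76 kN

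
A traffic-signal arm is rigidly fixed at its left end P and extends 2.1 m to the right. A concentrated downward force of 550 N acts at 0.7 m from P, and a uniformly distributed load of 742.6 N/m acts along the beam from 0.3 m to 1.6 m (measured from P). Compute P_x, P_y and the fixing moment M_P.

Resultant of the distributed load: 742.6 × 1.3 = 965.38 N at 0.95 m from P.
ΣF_x = 0: P_x = 0.
ΣF_y = 0: P_y − 550 − 742.6·1.3 = 0 → P_y = 1515 N.
ΣM about P: M_P − 550·0.7 − (742.6·1.3)·0.95 = 0 → M_P = 1302 N·m.

P_x = 0, P_y = 1515 N, M_P = 1302 N·m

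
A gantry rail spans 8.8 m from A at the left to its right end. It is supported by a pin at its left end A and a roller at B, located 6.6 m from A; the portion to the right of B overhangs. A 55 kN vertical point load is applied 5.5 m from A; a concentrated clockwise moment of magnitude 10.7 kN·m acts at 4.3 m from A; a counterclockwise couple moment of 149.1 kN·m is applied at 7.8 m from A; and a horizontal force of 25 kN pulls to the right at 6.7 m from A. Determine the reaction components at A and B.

Moments about A: B_y·6.6 − 55·5.5 − 10.7 + 149.1 = 0 → B_y = 164.1/6.6 = 24.8636 ≈ 24.86 kN.
ΣF_y = 0: A_y + 24.8636 − 55 = 0 → A_y = 30.14 kN.
ΣF_x = 0: A_x + 25 = 0 → A_x = -25.00 kN.

A_x = -25.00 kN, A_y = 30.14 kN, B_y = 24.86 kN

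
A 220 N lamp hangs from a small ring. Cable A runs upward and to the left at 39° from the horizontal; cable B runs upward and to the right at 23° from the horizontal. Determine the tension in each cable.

T_A = 229.4 N, T_B = 193.6 N

ΣF_x = 0: −T_A·cos39° + T_B·cos23° = 0 → T_B = 0.844261·T_A.
ΣF_y = 0: T_A·sin39° + T_B·sin23° = 220.
Substitute: T_A·(0.62932 + 0.844261·0.390731) = 220 → T_A = 229.358 ≈ 229.4 N.
Then T_B = 0.844261 × 229.358 = 193.6 N.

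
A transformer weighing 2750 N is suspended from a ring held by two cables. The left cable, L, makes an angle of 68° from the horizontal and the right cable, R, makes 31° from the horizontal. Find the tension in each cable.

T_L = 2387 N, T_R = 1043 N

ΣF_x = 0: −T_L·cos68° + T_R·cos31° = 0 → T_R = 0.437029·T_L.
ΣF_y = 0: T_L·sin68° + T_R·sin31° = 2750.
Substitute: T_L·(0.927184 + 0.437029·0.515038) = 2750 → T_L = 2386.59 ≈ 2387 N.
Then T_R = 0.437029 × 2386.59 = 1043 N.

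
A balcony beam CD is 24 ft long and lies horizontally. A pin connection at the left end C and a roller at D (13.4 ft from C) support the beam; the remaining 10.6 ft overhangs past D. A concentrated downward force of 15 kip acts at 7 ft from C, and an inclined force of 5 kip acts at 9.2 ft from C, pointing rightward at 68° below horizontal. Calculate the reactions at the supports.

C_x = -1.873 kip, C_y = 8.617 kip, D_y = 11.02 kip

ΣM about C: D_y·13.4 − 15·7 − 5·sin68°·9.2 = 0 → D_y = 147.65/13.4 = 11.0187 ≈ 11.02 kip.
ΣF_y = 0: C_y + 11.0187 − 15 − 5·sin68° = 0 → C_y = 8.617 kip.
ΣF_x = 0: C_x + 5·cos68° = 0 → C_x = -1.873 kip.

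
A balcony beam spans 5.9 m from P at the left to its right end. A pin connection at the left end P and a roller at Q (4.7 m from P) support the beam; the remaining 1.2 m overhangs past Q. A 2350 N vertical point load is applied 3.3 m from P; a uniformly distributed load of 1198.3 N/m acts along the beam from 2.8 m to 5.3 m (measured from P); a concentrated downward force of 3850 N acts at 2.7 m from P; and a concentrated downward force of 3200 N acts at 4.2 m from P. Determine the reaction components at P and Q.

Resultant of the distributed load: 1198.3 × 2.5 = 2995.75 N at 4.05 m from P.
ΣM about P: Q_y·4.7 − 2350·3.3 − (1198.3·2.5)·4.05 − 3850·2.7 − 3200·4.2 = 0 → Q_y = 43722.7875/4.7 = 9302.72 ≈ 9303 N.
ΣF_y = 0: P_y + 9302.72 − 2350 − 1198.3·2.5 − 3850 − 3200 = 0 → P_y = 3093 N.
ΣF_x = 0: no horizontal applied forces, so P_x = 0.

P_x = 0, P_y = 3093 N, Q_y = 9303 N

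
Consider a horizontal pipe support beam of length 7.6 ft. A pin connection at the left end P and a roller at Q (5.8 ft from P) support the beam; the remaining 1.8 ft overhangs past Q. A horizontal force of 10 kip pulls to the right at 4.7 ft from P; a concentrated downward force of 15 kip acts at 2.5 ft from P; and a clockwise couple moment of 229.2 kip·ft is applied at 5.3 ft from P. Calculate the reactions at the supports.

P_x = -10.00 kip, P_y = -30.98 kip, Q_y = 45.98 kip

ΣM about P: Q_y·5.8 − 15·2.5 − 229.2 = 0 → Q_y = 266.7/5.8 = 45.9828 ≈ 45.98 kip.
ΣF_y = 0: P_y + 45.9828 − 15 = 0 → P_y = -30.98 kip.
ΣF_x = 0: P_x + 10 = 0 → P_x = -10.00 kip.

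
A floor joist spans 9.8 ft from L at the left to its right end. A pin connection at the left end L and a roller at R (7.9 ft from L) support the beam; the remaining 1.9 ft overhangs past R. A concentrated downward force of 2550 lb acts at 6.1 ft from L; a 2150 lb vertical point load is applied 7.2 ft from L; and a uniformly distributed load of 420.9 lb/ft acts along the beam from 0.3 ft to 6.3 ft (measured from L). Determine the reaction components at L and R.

Resultant of the distributed load: 420.9 × 6 = 2525.4 lb at 3.3 ft from L.
Moments about L: R_y·7.9 − 2550·6.1 − 2150·7.2 − (420.9·6)·3.3 = 0 → R_y = 39368.82/7.9 = 4983.39 ≈ 4983 lb.
ΣF_y = 0: L_y + 4983.39 − 2550 − 2150 − 420.9·6 = 0 → L_y = 2242 lb.
ΣF_x = 0: no horizontal applied forces, so L_x = 0.

L_x = 0, L_y = 2242 lb, R_y = 4983 lb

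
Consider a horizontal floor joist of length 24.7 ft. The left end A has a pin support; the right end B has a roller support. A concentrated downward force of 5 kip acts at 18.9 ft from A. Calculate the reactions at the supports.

A_x = 0, A_y = 1.174 kip, B_y = 3.826 kip

Taking moments about A: B_y·24.7 − 5·18.9 = 0 → B_y = 94.5/24.7 = 3.82591 ≈ 3.826 kip.
ΣF_y = 0: A_y + 3.82591 − 5 = 0 → A_y = 1.174 kip.
ΣF_x = 0: no horizontal applied forces, so A_x = 0.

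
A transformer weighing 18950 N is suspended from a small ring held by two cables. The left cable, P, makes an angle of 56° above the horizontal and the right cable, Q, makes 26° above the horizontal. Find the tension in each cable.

T_P = 17200 N, T_Q = 10700 N

ΣF_x = 0: −T_P·cos56° + T_Q·cos26° = 0 → T_Q = 0.622159·T_P.
ΣF_y = 0: T_P·sin56° + T_Q·sin26° = 18950.
Substitute: T_P·(0.829038 + 0.622159·0.438371) = 18950 → T_P = 17199.5 ≈ 17200 N.
Then T_Q = 0.622159 × 17199.5 = 10700 N.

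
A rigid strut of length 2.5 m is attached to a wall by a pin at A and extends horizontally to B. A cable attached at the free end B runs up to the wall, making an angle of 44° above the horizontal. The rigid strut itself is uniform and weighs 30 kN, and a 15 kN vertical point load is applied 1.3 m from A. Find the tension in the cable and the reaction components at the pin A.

T = 32.82 kN, A_x = 23.61 kN, A_y = 22.20 kN

ΣM about A: T·sin44°·2.5 − 30·1.25 − 15·1.3 = 0 → T = 57/(2.5·0.694658) = 32.8219 ≈ 32.82 kN.
ΣF_x = 0: A_x − T·cos44° = 0 → A_x = 32.8219 × 0.71934 = 23.61 kN.
ΣF_y = 0: A_y + T·sin44° − 30 − 15 = 0 → A_y = 45 − 32.8219 × 0.694658 = 22.20 kN.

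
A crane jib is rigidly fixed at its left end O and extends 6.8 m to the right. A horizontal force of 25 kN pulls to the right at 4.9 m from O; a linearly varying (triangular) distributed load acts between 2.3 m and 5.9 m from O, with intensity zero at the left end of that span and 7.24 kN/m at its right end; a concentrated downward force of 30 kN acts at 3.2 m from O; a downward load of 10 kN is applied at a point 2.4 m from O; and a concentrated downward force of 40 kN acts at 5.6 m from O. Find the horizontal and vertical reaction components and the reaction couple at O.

Resultant of the triangular load: ½ × 7.24 × 3.6 = 13.032 kN, acting at 4.7 m from O (one-third of the span from the peak).
ΣF_x = 0: O_x + 25 = 0 → O_x = -25.00 kN.
ΣF_y = 0: O_y − ½·7.24·3.6 − 30 − 10 − 40 = 0 → O_y = 93.03 kN.
ΣM about O: M_O − (½·7.24·3.6)·4.7 − 30·3.2 − 10·2.4 − 40·5.6 = 0 → M_O = 405.3 kN·m.

O_x = -25.00 kN, O_y = 93.03 kN, M_O = 405.3 kN·m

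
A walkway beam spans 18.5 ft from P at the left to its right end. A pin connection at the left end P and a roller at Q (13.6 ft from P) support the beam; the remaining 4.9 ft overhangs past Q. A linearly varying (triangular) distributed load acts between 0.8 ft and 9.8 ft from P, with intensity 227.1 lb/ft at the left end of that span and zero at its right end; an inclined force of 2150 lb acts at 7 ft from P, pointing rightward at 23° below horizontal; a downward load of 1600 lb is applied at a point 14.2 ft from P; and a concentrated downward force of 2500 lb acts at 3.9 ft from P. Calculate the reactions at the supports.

Resultant of the triangular load: ½ × 227.1 × 9 = 1021.95 lb, acting at 3.8 ft from P (one-third of the span from the peak).
Moments about P: Q_y·13.6 − (½·227.1·9)·3.8 − 2150·sin23°·7 − 1600·14.2 − 2500·3.9 = 0 → Q_y = 42233.9/13.6 = 3105.43 ≈ 3105 lb.
ΣF_y = 0: P_y + 3105.43 − ½·227.1·9 − 2150·sin23° − 1600 − 2500 = 0 → P_y = 2857 lb.
ΣF_x = 0: P_x + 2150·cos23° = 0 → P_x = -1979 lb.

P_x = -1979 lb, P_y = 2857 lb, Q_y = 3105 lb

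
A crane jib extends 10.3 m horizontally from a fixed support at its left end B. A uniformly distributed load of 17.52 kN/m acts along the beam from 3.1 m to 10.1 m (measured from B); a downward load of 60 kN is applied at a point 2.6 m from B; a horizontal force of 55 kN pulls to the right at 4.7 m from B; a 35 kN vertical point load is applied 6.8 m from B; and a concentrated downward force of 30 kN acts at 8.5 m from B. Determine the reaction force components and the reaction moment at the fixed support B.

Resultant of the distributed load: 17.52 × 7 = 122.64 kN at 6.6 m from B.
ΣF_x = 0: B_x + 55 = 0 → B_x = -55.00 kN.
ΣF_y = 0: B_y − 17.52·7 − 60 − 35 − 30 = 0 → B_y = 247.6 kN.
ΣM about B: M_B − (17.52·7)·6.6 − 60·2.6 − 35·6.8 − 30·8.5 = 0 → M_B = 1458 kN·m.

B_x = -55.00 kN, B_y = 247.6 kN, M_B = 1458 kN·m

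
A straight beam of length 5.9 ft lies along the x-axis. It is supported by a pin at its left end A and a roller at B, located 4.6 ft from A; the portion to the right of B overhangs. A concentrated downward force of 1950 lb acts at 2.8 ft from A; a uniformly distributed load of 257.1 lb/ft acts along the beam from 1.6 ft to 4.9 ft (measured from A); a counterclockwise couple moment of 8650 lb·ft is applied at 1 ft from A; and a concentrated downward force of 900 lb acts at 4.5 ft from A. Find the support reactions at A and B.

Resultant of the distributed load: 257.1 × 3.3 = 848.43 lb at 3.25 ft from A.
ΣM about A: B_y·4.6 − 1950·2.8 − (257.1·3.3)·3.25 + 8650 − 900·4.5 = 0 → B_y = 3617.3975/4.6 = 786.391 ≈ 786.4 lb.
ΣF_y = 0: A_y + 786.391 − 1950 − 257.1·3.3 − 900 = 0 → A_y = 2912 lb.
ΣF_x = 0: no horizontal applied forces, so A_x = 0.

A_x = 0, A_y = 2912 lb, B_y = 786.4 lb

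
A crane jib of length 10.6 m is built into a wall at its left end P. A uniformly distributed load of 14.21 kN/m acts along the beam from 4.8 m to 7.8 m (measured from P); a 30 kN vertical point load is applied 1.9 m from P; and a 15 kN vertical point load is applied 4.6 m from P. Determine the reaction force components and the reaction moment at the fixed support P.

Resultant of the distributed load: 14.21 × 3 = 42.63 kN at 6.3 m from P.
ΣF_x = 0: P_x = 0.
ΣF_y = 0: P_y − 14.21·3 − 30 − 15 = 0 → P_y = 87.63 kN.
ΣM about P: M_P − (14.21·3)·6.3 − 30·1.9 − 15·4.6 = 0 → M_P = 394.6 kN·m.

P_x = 0, P_y = 87.63 kN, M_P = 394.6 kN·m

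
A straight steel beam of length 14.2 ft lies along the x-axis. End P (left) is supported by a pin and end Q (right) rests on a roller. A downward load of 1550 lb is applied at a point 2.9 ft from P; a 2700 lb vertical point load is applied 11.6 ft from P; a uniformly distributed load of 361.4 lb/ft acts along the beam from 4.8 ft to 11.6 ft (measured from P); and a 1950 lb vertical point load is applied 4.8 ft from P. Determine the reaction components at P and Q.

Resultant of the distributed load: 361.4 × 6.8 = 2457.52 lb at 8.2 ft from P.
ΣM about P: Q_y·14.2 − 1550·2.9 − 2700·11.6 − (361.4·6.8)·8.2 − 1950·4.8 = 0 → Q_y = 65326.664/14.2 = 4600.47 ≈ 4600 lb.
ΣF_y = 0: P_y + 4600.47 − 1550 − 2700 − 361.4·6.8 − 1950 = 0 → P_y = 4057 lb.
ΣF_x = 0: no horizontal applied forces, so P_x = 0.

P_x = 0, P_y = 4057 lb, Q_y = 4600 lb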